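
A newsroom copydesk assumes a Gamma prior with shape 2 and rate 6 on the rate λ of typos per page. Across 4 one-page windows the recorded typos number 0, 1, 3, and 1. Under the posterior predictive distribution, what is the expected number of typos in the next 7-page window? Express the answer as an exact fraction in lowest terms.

Total count: 0 + 1 + 3 + 1 = 5.
Total exposure: 4 pages.
Gamma(α, β) with Poisson data over total exposure Σt gives posterior Gamma(α+Σx, β+Σt) = Gamma(7, 10).
Predictive mean over a 7-page window = T·E[λ|data] = 7·7/10 = 49/10.

49/10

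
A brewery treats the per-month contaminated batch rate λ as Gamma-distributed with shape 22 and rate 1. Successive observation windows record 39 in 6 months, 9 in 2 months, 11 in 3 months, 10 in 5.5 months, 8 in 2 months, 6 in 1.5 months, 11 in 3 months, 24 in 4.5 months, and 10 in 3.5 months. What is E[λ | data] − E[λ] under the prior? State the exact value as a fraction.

Total count: 39 + 9 + 11 + 10 + 8 + 6 + 11 + 24 + 10 = 128.
Total exposure: 6 + 2 + 3 + 5.5 + 2 + 1.5 + 3 + 4.5 + 3.5 = 31 months.
Posterior: α' = 22 + 128 = 150, β' = 1 + 31 = 32.
Posterior mean = 150/32 = 75/16; prior mean = 22/1 = 22. Difference = 75/16 − 22 = -277/16.

-277/16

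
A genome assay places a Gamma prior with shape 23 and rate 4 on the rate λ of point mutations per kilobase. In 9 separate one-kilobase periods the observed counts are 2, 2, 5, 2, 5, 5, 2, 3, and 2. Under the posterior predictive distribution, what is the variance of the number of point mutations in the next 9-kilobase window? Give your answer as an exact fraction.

10098/169

Total count: 2 + 2 + 5 + 2 + 5 + 5 + 2 + 3 + 2 = 28.
Total exposure: 9 kilobases.
Conjugate update: add total count to the shape and total exposure to the rate, giving Gamma(51, 13).
The posterior predictive for a window of length T is Negative Binomial with variance T·α'·(β'+T)/β'² = 9·51·22/169 = 10098/169.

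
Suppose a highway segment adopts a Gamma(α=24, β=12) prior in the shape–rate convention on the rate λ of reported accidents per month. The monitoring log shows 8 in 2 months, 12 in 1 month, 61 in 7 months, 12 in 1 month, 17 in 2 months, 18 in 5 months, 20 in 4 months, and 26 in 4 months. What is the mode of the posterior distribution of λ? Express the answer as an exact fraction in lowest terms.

197/38

Total count: 8 + 12 + 61 + 12 + 17 + 18 + 20 + 26 = 174.
Total exposure: 2 + 1 + 7 + 1 + 2 + 5 + 4 + 4 = 26 months.
By Gamma–Poisson conjugacy, the posterior is Gamma(α + Σx, β + Σt) = Gamma(24 + 174, 12 + 26) = Gamma(198, 38).
Posterior mode = (α'−1)/β' = 197/38.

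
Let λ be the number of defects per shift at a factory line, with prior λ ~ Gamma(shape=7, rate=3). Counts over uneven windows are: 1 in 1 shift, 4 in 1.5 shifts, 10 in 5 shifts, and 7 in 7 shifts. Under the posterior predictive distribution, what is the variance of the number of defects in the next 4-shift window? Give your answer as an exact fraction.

9976/1225

Total count: 1 + 4 + 10 + 7 = 22.
Total exposure: 1 + 1.5 + 5 + 7 = 14.5 shifts.
Posterior: α' = 7 + 22 = 29, β' = 3 + 14.5 = 35/2.
The posterior predictive for a window of length T is Negative Binomial with variance T·α'·(β'+T)/β'² = 4·29·(43/2)/(1225/4) = 9976/1225.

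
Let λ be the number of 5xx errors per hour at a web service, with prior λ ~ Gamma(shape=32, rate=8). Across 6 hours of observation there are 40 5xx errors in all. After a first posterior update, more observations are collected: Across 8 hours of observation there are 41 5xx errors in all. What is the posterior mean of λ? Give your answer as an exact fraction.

113/22

Total count 40 over total exposure 6 hours.
After the first batch: Gamma(32 + 40, 8 + 6) = Gamma(72, 14).
Total count 41 over total exposure 8 hours.
After the second batch: Gamma(72 + 41, 14 + 8) = Gamma(113, 22).
Posterior mean = α'/β' = 113/22.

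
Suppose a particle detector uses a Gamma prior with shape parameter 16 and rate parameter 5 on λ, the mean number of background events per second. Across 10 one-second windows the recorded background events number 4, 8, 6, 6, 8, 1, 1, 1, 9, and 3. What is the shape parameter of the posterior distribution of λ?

Total count: 4 + 8 + 6 + 6 + 8 + 1 + 1 + 1 + 9 + 3 = 47.
Total exposure: 10 seconds.
Conjugate update: add total count to the shape and total exposure to the rate, giving Gamma(63, 15).

63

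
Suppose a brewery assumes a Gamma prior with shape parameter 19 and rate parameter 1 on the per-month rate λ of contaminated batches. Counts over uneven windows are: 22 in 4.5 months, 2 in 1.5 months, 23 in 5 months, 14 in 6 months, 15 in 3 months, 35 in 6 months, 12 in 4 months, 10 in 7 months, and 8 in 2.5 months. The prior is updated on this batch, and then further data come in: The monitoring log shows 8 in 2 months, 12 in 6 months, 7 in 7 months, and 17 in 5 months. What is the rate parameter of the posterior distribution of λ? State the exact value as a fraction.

121/2

Total count: 22 + 2 + 23 + 14 + 15 + 35 + 12 + 10 + 8 = 141.
Total exposure: 4.5 + 1.5 + 5 + 6 + 3 + 6 + 4 + 7 + 2.5 = 39.5 months.
After the first batch: Gamma(19 + 141, 1 + 39.5) = Gamma(160, 81/2).
Total count: 8 + 12 + 7 + 17 = 44.
Total exposure: 2 + 6 + 7 + 5 = 20 months.
After the second batch: Gamma(160 + 44, 81/2 + 20) = Gamma(204, 121/2).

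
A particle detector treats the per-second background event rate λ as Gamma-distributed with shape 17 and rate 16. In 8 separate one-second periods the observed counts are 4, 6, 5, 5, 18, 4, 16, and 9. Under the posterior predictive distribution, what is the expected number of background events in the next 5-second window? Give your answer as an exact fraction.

Total count: 4 + 6 + 5 + 5 + 18 + 4 + 16 + 9 = 67.
Total exposure: 8 seconds.
The Gamma prior is conjugate for the Poisson rate, so λ | data ~ Gamma(17+67, 16+8) = Gamma(84, 24).
Predictive mean over a 5-second window = T·E[λ|data] = 5·84/24 = 35/2.

35/2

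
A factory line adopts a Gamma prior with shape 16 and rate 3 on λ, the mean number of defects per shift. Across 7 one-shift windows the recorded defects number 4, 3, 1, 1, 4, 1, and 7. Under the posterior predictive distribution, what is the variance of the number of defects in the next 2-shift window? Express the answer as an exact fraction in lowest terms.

Total count: 4 + 3 + 1 + 1 + 4 + 1 + 7 = 21.
Total exposure: 7 shifts.
By Gamma–Poisson conjugacy, the posterior is Gamma(α + Σx, β + Σt) = Gamma(16 + 21, 3 + 7) = Gamma(37, 10).
The posterior predictive for a window of length T is Negative Binomial with variance T·α'·(β'+T)/β'² = 2·37·12/100 = 222/25.

222/25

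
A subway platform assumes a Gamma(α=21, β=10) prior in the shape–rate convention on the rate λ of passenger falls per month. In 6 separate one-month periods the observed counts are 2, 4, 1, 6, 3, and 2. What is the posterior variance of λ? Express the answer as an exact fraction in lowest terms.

39/256

Total count: 2 + 4 + 1 + 6 + 3 + 2 = 18.
Total exposure: 6 months.
Gamma(α, β) with Poisson data over total exposure Σt gives posterior Gamma(α+Σx, β+Σt) = Gamma(39, 16).
Posterior variance = α'/β'² = 39/256.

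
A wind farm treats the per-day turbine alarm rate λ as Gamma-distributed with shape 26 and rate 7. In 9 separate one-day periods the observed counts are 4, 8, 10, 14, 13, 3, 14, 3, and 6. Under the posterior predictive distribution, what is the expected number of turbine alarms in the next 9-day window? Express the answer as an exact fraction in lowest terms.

909/16

Total count: 4 + 8 + 10 + 14 + 13 + 3 + 14 + 3 + 6 = 75.
Total exposure: 9 days.
Conjugate update: add total count to the shape and total exposure to the rate, giving Gamma(101, 16).
Predictive mean over a 9-day window = T·E[λ|data] = 9·101/16 = 909/16.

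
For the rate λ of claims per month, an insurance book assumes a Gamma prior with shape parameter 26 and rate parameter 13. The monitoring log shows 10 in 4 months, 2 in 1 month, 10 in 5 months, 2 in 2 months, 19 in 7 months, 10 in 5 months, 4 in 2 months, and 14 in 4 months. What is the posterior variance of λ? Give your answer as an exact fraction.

Total count: 10 + 2 + 10 + 2 + 19 + 10 + 4 + 14 = 71.
Total exposure: 4 + 1 + 5 + 2 + 7 + 5 + 2 + 4 = 30 months.
Conjugate update: add total count to the shape and total exposure to the rate, giving Gamma(97, 43).
Posterior variance = α'/β'² = 97/1849.

97/1849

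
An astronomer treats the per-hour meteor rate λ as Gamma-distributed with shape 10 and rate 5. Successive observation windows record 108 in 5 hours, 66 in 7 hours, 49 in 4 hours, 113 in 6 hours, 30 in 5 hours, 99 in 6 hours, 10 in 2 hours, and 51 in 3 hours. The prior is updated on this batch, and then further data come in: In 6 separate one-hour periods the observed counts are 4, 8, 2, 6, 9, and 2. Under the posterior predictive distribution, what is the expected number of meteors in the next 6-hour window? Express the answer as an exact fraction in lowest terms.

Total count: 108 + 66 + 49 + 113 + 30 + 99 + 10 + 51 = 526.
Total exposure: 5 + 7 + 4 + 6 + 5 + 6 + 2 + 3 = 38 hours.
After the first batch: Gamma(10 + 526, 5 + 38) = Gamma(536, 43).
Total count: 4 + 8 + 2 + 6 + 9 + 2 = 31.
Total exposure: 6 hours.
After the second batch: Gamma(536 + 31, 43 + 6) = Gamma(567, 49).
Predictive mean over a 6-hour window = T·E[λ|data] = 6·567/49 = 486/7.

486/7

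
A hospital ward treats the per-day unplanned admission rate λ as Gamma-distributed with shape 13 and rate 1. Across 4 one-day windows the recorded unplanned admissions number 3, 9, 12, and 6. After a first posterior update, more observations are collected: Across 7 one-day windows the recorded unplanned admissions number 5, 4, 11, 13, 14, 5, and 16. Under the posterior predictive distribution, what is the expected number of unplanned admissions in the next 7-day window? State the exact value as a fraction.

Total count: 3 + 9 + 12 + 6 = 30.
Total exposure: 4 days.
After the first batch: Gamma(13 + 30, 1 + 4) = Gamma(43, 5).
Total count: 5 + 4 + 11 + 13 + 14 + 5 + 16 = 68.
Total exposure: 7 days.
After the second batch: Gamma(43 + 68, 5 + 7) = Gamma(111, 12).
Predictive mean over a 7-day window = T·E[λ|data] = 7·111/12 = 259/4.

259/4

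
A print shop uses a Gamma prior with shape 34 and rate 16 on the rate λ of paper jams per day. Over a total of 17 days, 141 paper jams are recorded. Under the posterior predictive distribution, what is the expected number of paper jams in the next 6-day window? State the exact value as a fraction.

350/11

Total count 141 over total exposure 17 days.
Posterior: α' = 34 + 141 = 175, β' = 16 + 17 = 33.
Predictive mean over a 6-day window = T·E[λ|data] = 6·175/33 = 350/11.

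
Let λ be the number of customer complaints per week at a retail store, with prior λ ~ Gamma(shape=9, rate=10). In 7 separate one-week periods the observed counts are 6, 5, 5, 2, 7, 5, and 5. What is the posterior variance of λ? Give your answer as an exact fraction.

Total count: 6 + 5 + 5 + 2 + 7 + 5 + 5 = 35.
Total exposure: 7 weeks.
Conjugate update: add total count to the shape and total exposure to the rate, giving Gamma(44, 17).
Posterior variance = α'/β'² = 44/289.

44/289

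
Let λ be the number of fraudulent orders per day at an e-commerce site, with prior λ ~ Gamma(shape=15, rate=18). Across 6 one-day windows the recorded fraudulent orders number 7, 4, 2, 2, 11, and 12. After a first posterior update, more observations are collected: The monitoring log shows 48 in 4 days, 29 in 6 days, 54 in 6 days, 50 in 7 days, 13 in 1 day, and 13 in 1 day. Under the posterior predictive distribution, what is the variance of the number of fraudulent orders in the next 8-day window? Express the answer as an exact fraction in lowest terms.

Total count: 7 + 4 + 2 + 2 + 11 + 12 = 38.
Total exposure: 6 days.
After the first batch: Gamma(15 + 38, 18 + 6) = Gamma(53, 24).
Total count: 48 + 29 + 54 + 50 + 13 + 13 = 207.
Total exposure: 4 + 6 + 6 + 7 + 1 + 1 = 25 days.
After the second batch: Gamma(53 + 207, 24 + 25) = Gamma(260, 49).
The posterior predictive for a window of length T is Negative Binomial with variance T·α'·(β'+T)/β'² = 8·260·57/2401 = 118560/2401.

118560/2401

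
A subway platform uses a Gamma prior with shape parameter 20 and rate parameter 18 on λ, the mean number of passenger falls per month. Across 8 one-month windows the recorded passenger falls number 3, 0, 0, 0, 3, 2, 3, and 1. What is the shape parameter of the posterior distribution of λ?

Total count: 3 + 0 + 0 + 0 + 3 + 2 + 3 + 1 = 12.
Total exposure: 8 months.
The Gamma prior is conjugate for the Poisson rate, so λ | data ~ Gamma(20+12, 18+8) = Gamma(32, 26).

32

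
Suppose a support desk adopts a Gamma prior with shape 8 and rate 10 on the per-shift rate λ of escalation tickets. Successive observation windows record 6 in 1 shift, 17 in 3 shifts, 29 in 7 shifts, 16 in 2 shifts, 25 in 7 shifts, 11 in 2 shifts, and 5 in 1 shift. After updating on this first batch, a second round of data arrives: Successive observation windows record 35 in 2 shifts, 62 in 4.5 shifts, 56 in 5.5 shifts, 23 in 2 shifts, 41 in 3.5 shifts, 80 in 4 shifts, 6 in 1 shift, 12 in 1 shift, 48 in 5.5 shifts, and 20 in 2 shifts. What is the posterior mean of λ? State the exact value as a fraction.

125/16

Total count: 6 + 17 + 29 + 16 + 25 + 11 + 5 = 109.
Total exposure: 1 + 3 + 7 + 2 + 7 + 2 + 1 = 23 shifts.
After the first batch: Gamma(8 + 109, 10 + 23) = Gamma(117, 33).
Total count: 35 + 62 + 56 + 23 + 41 + 80 + 6 + 12 + 48 + 20 = 383.
Total exposure: 2 + 4.5 + 5.5 + 2 + 3.5 + 4 + 1 + 1 + 5.5 + 2 = 31 shifts.
After the second batch: Gamma(117 + 383, 33 + 31) = Gamma(500, 64).
Posterior mean = α'/β' = 500/64 = 125/16.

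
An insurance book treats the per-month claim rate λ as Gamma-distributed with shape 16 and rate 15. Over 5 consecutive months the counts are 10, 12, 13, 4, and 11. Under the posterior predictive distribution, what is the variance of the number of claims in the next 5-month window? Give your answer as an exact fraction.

Total count: 10 + 12 + 13 + 4 + 11 = 50.
Total exposure: 5 months.
By Gamma–Poisson conjugacy, the posterior is Gamma(α + Σx, β + Σt) = Gamma(16 + 50, 15 + 5) = Gamma(66, 20).
The posterior predictive for a window of length T is Negative Binomial with variance T·α'·(β'+T)/β'² = 5·66·25/400 = 165/8.

165/8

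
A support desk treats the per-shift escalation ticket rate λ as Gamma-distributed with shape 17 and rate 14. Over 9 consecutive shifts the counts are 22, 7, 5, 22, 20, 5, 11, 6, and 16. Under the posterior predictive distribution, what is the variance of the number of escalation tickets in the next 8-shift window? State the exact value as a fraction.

Total count: 22 + 7 + 5 + 22 + 20 + 5 + 11 + 6 + 16 = 114.
Total exposure: 9 shifts.
Posterior: α' = 17 + 114 = 131, β' = 14 + 9 = 23.
The posterior predictive for a window of length T is Negative Binomial with variance T·α'·(β'+T)/β'² = 8·131·31/529 = 32488/529.

32488/529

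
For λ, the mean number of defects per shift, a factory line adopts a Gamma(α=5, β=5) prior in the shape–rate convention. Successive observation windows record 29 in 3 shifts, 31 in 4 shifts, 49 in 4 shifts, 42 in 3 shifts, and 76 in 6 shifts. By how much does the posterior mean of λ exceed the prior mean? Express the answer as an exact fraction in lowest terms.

Total count: 29 + 31 + 49 + 42 + 76 = 227.
Total exposure: 3 + 4 + 4 + 3 + 6 = 20 shifts.
By Gamma–Poisson conjugacy, the posterior is Gamma(α + Σx, β + Σt) = Gamma(5 + 227, 5 + 20) = Gamma(232, 25).
Posterior mean = 232/25 = 232/25; prior mean = 5/5 = 1. Difference = 232/25 − 1 = 207/25.

207/25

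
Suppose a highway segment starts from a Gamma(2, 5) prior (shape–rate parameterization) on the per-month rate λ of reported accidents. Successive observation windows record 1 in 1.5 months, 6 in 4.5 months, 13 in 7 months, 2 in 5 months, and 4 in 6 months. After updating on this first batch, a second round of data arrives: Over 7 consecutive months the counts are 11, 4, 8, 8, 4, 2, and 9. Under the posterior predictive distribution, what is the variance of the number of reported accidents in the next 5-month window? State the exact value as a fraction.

Total count: 1 + 6 + 13 + 2 + 4 = 26.
Total exposure: 1.5 + 4.5 + 7 + 5 + 6 = 24 months.
After the first batch: Gamma(2 + 26, 5 + 24) = Gamma(28, 29).
Total count: 11 + 4 + 8 + 8 + 4 + 2 + 9 = 46.
Total exposure: 7 months.
After the second batch: Gamma(28 + 46, 29 + 7) = Gamma(74, 36).
The posterior predictive for a window of length T is Negative Binomial with variance T·α'·(β'+T)/β'² = 5·74·41/1296 = 7585/648.

7585/648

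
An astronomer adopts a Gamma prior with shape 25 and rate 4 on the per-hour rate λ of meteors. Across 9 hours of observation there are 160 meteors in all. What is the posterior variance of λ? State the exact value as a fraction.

Total count 160 over total exposure 9 hours.
The Gamma prior is conjugate for the Poisson rate, so λ | data ~ Gamma(25+160, 4+9) = Gamma(185, 13).
Posterior variance = α'/β'² = 185/169.

185/169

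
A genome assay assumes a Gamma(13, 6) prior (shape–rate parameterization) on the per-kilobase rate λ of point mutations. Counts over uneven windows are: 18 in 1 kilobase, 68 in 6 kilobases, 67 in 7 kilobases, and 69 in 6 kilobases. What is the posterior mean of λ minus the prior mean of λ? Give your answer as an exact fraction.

268/39

Total count: 18 + 68 + 67 + 69 = 222.
Total exposure: 1 + 6 + 7 + 6 = 20 kilobases.
The Gamma prior is conjugate for the Poisson rate, so λ | data ~ Gamma(13+222, 6+20) = Gamma(235, 26).
Posterior mean = 235/26 = 235/26; prior mean = 13/6 = 13/6. Difference = 235/26 − 13/6 = 268/39.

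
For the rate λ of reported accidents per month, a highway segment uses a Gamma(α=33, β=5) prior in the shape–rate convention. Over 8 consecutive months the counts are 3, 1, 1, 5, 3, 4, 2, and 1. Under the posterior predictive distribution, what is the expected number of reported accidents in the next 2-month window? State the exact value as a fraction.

106/13

Total count: 3 + 1 + 1 + 5 + 3 + 4 + 2 + 1 = 20.
Total exposure: 8 months.
Gamma(α, β) with Poisson data over total exposure Σt gives posterior Gamma(α+Σx, β+Σt) = Gamma(53, 13).
Predictive mean over a 2-month window = T·E[λ|data] = 2·53/13 = 106/13.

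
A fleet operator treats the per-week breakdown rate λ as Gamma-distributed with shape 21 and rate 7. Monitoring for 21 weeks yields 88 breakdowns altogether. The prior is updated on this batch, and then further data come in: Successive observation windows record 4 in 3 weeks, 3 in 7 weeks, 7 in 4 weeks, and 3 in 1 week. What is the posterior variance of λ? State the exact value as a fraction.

Total count 88 over total exposure 21 weeks.
After the first batch: Gamma(21 + 88, 7 + 21) = Gamma(109, 28).
Total count: 4 + 3 + 7 + 3 = 17.
Total exposure: 3 + 7 + 4 + 1 = 15 weeks.
After the second batch: Gamma(109 + 17, 28 + 15) = Gamma(126, 43).
Posterior variance = α'/β'² = 126/1849.

126/1849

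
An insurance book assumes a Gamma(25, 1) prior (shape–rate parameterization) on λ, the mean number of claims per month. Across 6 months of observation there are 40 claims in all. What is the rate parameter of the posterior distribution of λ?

Total count 40 over total exposure 6 months.
The Gamma prior is conjugate for the Poisson rate, so λ | data ~ Gamma(25+40, 1+6) = Gamma(65, 7).

7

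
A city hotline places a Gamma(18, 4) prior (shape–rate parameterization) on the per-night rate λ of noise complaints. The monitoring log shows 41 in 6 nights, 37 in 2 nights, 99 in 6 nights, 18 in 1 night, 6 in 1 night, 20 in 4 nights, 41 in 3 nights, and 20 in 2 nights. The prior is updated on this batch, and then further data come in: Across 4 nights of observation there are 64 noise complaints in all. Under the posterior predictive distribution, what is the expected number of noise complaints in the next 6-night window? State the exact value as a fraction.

728/11

Total count: 41 + 37 + 99 + 18 + 6 + 20 + 41 + 20 = 282.
Total exposure: 6 + 2 + 6 + 1 + 1 + 4 + 3 + 2 = 25 nights.
After the first batch: Gamma(18 + 282, 4 + 25) = Gamma(300, 29).
Total count 64 over total exposure 4 nights.
After the second batch: Gamma(300 + 64, 29 + 4) = Gamma(364, 33).
Predictive mean over a 6-night window = T·E[λ|data] = 6·364/33 = 728/11.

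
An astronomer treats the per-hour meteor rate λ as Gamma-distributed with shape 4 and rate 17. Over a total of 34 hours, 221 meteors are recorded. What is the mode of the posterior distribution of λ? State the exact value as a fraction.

Total count 221 over total exposure 34 hours.
Gamma(α, β) with Poisson data over total exposure Σt gives posterior Gamma(α+Σx, β+Σt) = Gamma(225, 51).
Posterior mode = (α'−1)/β' = 224/51.

224/51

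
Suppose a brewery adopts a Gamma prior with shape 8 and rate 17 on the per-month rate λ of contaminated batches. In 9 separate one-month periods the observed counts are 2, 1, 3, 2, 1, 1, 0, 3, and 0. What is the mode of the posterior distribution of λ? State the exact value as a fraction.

Total count: 2 + 1 + 3 + 2 + 1 + 1 + 0 + 3 + 0 = 13.
Total exposure: 9 months.
Gamma(α, β) with Poisson data over total exposure Σt gives posterior Gamma(α+Σx, β+Σt) = Gamma(21, 26).
Posterior mode = (α'−1)/β' = 20/26 = 10/13.

10/13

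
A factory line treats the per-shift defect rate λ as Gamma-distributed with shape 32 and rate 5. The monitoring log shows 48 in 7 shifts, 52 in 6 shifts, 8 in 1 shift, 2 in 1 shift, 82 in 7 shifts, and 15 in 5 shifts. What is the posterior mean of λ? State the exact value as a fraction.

Total count: 48 + 52 + 8 + 2 + 82 + 15 = 207.
Total exposure: 7 + 6 + 1 + 1 + 7 + 5 = 27 shifts.
The Gamma prior is conjugate for the Poisson rate, so λ | data ~ Gamma(32+207, 5+27) = Gamma(239, 32).
Posterior mean = α'/β' = 239/32.

239/32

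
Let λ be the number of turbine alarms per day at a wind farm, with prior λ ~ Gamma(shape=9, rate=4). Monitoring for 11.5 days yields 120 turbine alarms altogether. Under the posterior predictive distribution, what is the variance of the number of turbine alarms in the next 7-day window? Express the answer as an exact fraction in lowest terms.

Total count 120 over total exposure 11.5 days.
Posterior: α' = 9 + 120 = 129, β' = 4 + 11.5 = 31/2.
The posterior predictive for a window of length T is Negative Binomial with variance T·α'·(β'+T)/β'² = 7·129·(45/2)/(961/4) = 81270/961.

81270/961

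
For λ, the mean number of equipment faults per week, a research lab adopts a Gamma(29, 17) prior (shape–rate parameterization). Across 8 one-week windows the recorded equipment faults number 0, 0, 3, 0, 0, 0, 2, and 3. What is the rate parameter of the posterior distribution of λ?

25

Total count: 0 + 0 + 3 + 0 + 0 + 0 + 2 + 3 = 8.
Total exposure: 8 weeks.
By Gamma–Poisson conjugacy, the posterior is Gamma(α + Σx, β + Σt) = Gamma(29 + 8, 17 + 8) = Gamma(37, 25).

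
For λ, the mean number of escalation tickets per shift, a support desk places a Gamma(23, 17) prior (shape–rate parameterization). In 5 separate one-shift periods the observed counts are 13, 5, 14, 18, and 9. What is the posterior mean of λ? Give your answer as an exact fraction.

Total count: 13 + 5 + 14 + 18 + 9 = 59.
Total exposure: 5 shifts.
Conjugate update: add total count to the shape and total exposure to the rate, giving Gamma(82, 22).
Posterior mean = α'/β' = 82/22 = 41/11.

41/11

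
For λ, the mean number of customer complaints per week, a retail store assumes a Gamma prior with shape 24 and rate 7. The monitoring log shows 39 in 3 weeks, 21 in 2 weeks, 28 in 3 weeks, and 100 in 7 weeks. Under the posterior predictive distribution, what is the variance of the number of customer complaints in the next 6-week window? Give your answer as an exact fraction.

Total count: 39 + 21 + 28 + 100 = 188.
Total exposure: 3 + 2 + 3 + 7 = 15 weeks.
By Gamma–Poisson conjugacy, the posterior is Gamma(α + Σx, β + Σt) = Gamma(24 + 188, 7 + 15) = Gamma(212, 22).
The posterior predictive for a window of length T is Negative Binomial with variance T·α'·(β'+T)/β'² = 6·212·28/484 = 8904/121.

8904/121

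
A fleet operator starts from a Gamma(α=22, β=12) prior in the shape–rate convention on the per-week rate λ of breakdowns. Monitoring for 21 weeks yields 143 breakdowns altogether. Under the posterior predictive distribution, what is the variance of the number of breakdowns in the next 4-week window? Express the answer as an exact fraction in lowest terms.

Total count 143 over total exposure 21 weeks.
Gamma(α, β) with Poisson data over total exposure Σt gives posterior Gamma(α+Σx, β+Σt) = Gamma(165, 33).
The posterior predictive for a window of length T is Negative Binomial with variance T·α'·(β'+T)/β'² = 4·165·37/1089 = 740/33.

740/33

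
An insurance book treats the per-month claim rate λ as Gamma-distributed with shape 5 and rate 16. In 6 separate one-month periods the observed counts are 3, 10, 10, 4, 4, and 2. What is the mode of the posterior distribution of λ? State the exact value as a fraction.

Total count: 3 + 10 + 10 + 4 + 4 + 2 = 33.
Total exposure: 6 months.
The Gamma prior is conjugate for the Poisson rate, so λ | data ~ Gamma(5+33, 16+6) = Gamma(38, 22).
Posterior mode = (α'−1)/β' = 37/22.

37/22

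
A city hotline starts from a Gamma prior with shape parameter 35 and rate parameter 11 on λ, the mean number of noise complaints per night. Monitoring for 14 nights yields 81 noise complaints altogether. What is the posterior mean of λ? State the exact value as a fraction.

Total count 81 over total exposure 14 nights.
The Gamma prior is conjugate for the Poisson rate, so λ | data ~ Gamma(35+81, 11+14) = Gamma(116, 25).
Posterior mean = α'/β' = 116/25.

116/25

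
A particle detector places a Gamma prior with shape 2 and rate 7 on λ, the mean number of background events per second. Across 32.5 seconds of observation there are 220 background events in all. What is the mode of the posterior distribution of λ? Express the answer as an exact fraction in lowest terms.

442/79

Total count 220 over total exposure 32.5 seconds.
Conjugate update: add total count to the shape and total exposure to the rate, giving Gamma(222, 79/2).
Posterior mode = (α'−1)/β' = 221/(79/2) = 442/79.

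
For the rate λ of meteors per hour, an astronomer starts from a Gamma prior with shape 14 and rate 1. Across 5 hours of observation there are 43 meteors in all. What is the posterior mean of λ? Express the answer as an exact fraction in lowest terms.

Total count 43 over total exposure 5 hours.
Posterior: α' = 14 + 43 = 57, β' = 1 + 5 = 6.
Posterior mean = α'/β' = 57/6 = 19/2.

19/2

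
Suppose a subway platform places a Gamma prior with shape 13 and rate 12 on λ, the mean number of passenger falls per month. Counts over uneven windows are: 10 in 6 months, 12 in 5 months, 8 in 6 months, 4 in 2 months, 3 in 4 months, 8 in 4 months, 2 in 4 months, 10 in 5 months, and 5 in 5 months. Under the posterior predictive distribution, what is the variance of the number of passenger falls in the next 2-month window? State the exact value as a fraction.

Total count: 10 + 12 + 8 + 4 + 3 + 8 + 2 + 10 + 5 = 62.
Total exposure: 6 + 5 + 6 + 2 + 4 + 4 + 4 + 5 + 5 = 41 months.
The Gamma prior is conjugate for the Poisson rate, so λ | data ~ Gamma(13+62, 12+41) = Gamma(75, 53).
The posterior predictive for a window of length T is Negative Binomial with variance T·α'·(β'+T)/β'² = 2·75·55/2809 = 8250/2809.

8250/2809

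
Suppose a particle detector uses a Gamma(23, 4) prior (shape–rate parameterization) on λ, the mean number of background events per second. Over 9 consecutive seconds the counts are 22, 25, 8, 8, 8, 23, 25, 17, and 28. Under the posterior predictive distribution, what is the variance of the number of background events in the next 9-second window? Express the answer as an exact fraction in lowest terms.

37026/169

Total count: 22 + 25 + 8 + 8 + 8 + 23 + 25 + 17 + 28 = 164.
Total exposure: 9 seconds.
Conjugate update: add total count to the shape and total exposure to the rate, giving Gamma(187, 13).
The posterior predictive for a window of length T is Negative Binomial with variance T·α'·(β'+T)/β'² = 9·187·22/169 = 37026/169.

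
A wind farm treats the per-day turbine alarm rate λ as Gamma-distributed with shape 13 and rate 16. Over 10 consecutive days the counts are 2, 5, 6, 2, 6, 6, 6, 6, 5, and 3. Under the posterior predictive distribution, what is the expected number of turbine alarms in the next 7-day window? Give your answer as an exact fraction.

210/13

Total count: 2 + 5 + 6 + 2 + 6 + 6 + 6 + 6 + 5 + 3 = 47.
Total exposure: 10 days.
Posterior: α' = 13 + 47 = 60, β' = 16 + 10 = 26.
Predictive mean over a 7-day window = T·E[λ|data] = 7·60/26 = 210/13.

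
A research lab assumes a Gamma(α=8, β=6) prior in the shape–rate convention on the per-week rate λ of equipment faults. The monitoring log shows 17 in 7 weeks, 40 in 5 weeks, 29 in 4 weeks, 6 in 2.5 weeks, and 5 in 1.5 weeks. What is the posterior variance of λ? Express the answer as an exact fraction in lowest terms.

Total count: 17 + 40 + 29 + 6 + 5 = 97.
Total exposure: 7 + 5 + 4 + 2.5 + 1.5 = 20 weeks.
Conjugate update: add total count to the shape and total exposure to the rate, giving Gamma(105, 26).
Posterior variance = α'/β'² = 105/676.

105/676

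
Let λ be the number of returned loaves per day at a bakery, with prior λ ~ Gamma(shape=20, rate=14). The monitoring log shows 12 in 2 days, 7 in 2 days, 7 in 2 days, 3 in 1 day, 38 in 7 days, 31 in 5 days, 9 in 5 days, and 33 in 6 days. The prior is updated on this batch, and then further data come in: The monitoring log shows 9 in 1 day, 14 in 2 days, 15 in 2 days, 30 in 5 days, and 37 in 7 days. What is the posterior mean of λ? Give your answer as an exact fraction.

265/61

Total count: 12 + 7 + 7 + 3 + 38 + 31 + 9 + 33 = 140.
Total exposure: 2 + 2 + 2 + 1 + 7 + 5 + 5 + 6 = 30 days.
After the first batch: Gamma(20 + 140, 14 + 30) = Gamma(160, 44).
Total count: 9 + 14 + 15 + 30 + 37 = 105.
Total exposure: 1 + 2 + 2 + 5 + 7 = 17 days.
After the second batch: Gamma(160 + 105, 44 + 17) = Gamma(265, 61).
Posterior mean = α'/β' = 265/61.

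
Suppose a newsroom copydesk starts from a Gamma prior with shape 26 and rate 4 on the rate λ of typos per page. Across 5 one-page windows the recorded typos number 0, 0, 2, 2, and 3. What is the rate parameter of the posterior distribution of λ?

9

Total count: 0 + 0 + 2 + 2 + 3 = 7.
Total exposure: 5 pages.
Posterior: α' = 26 + 7 = 33, β' = 4 + 5 = 9.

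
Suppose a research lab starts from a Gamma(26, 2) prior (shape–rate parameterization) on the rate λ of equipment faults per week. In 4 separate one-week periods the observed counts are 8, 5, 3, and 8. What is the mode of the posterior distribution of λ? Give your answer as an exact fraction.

49/6

Total count: 8 + 5 + 3 + 8 = 24.
Total exposure: 4 weeks.
Conjugate update: add total count to the shape and total exposure to the rate, giving Gamma(50, 6).
Posterior mode = (α'−1)/β' = 49/6.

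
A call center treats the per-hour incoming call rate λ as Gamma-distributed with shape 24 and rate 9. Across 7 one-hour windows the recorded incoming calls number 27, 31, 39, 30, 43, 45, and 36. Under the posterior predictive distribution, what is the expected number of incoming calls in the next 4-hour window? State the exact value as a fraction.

Total count: 27 + 31 + 39 + 30 + 43 + 45 + 36 = 251.
Total exposure: 7 hours.
Conjugate update: add total count to the shape and total exposure to the rate, giving Gamma(275, 16).
Predictive mean over a 4-hour window = T·E[λ|data] = 4·275/16 = 275/4.

275/4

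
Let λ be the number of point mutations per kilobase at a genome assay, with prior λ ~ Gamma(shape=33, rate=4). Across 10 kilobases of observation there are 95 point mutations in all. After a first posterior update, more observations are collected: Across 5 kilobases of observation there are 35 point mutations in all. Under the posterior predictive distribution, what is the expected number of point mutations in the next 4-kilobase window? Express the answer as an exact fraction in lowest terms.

652/19

Total count 95 over total exposure 10 kilobases.
After the first batch: Gamma(33 + 95, 4 + 10) = Gamma(128, 14).
Total count 35 over total exposure 5 kilobases.
After the second batch: Gamma(128 + 35, 14 + 5) = Gamma(163, 19).
Predictive mean over a 4-kilobase window = T·E[λ|data] = 4·163/19 = 652/19.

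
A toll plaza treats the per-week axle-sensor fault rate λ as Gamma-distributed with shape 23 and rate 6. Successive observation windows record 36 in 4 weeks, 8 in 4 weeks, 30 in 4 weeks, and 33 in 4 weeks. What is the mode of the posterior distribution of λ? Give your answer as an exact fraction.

129/22

Total count: 36 + 8 + 30 + 33 = 107.
Total exposure: 4 + 4 + 4 + 4 = 16 weeks.
By Gamma–Poisson conjugacy, the posterior is Gamma(α + Σx, β + Σt) = Gamma(23 + 107, 6 + 16) = Gamma(130, 22).
Posterior mode = (α'−1)/β' = 129/22.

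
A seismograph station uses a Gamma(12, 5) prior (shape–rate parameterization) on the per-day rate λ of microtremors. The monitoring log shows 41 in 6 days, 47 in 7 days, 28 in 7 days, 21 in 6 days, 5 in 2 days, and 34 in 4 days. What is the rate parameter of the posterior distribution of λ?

Total count: 41 + 47 + 28 + 21 + 5 + 34 = 176.
Total exposure: 6 + 7 + 7 + 6 + 2 + 4 = 32 days.
Posterior: α' = 12 + 176 = 188, β' = 5 + 32 = 37.

37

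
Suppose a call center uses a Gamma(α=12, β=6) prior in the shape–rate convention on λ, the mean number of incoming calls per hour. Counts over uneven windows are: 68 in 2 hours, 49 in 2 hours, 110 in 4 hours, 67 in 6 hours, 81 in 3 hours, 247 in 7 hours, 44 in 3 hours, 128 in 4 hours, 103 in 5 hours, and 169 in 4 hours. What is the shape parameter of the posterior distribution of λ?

Total count: 68 + 49 + 110 + 67 + 81 + 247 + 44 + 128 + 103 + 169 = 1066.
Total exposure: 2 + 2 + 4 + 6 + 3 + 7 + 3 + 4 + 5 + 4 = 40 hours.
Gamma(α, β) with Poisson data over total exposure Σt gives posterior Gamma(α+Σx, β+Σt) = Gamma(1078, 46).

1078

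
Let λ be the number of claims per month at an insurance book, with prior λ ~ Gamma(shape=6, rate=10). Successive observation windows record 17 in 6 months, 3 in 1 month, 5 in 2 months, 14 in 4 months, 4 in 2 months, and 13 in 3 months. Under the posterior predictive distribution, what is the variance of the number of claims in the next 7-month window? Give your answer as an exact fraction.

155/8

Total count: 17 + 3 + 5 + 14 + 4 + 13 = 56.
Total exposure: 6 + 1 + 2 + 4 + 2 + 3 = 18 months.
The Gamma prior is conjugate for the Poisson rate, so λ | data ~ Gamma(6+56, 10+18) = Gamma(62, 28).
The posterior predictive for a window of length T is Negative Binomial with variance T·α'·(β'+T)/β'² = 7·62·35/784 = 155/8.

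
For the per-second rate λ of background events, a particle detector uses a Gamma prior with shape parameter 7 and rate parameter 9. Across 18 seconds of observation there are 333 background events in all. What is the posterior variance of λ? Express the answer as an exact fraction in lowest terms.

Total count 333 over total exposure 18 seconds.
By Gamma–Poisson conjugacy, the posterior is Gamma(α + Σx, β + Σt) = Gamma(7 + 333, 9 + 18) = Gamma(340, 27).
Posterior variance = α'/β'² = 340/729.

340/729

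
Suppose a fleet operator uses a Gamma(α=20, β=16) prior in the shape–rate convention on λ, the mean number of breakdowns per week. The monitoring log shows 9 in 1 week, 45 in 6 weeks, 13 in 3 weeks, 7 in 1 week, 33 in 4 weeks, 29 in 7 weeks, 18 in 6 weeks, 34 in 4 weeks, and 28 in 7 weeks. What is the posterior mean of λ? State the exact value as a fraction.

Total count: 9 + 45 + 13 + 7 + 33 + 29 + 18 + 34 + 28 = 216.
Total exposure: 1 + 6 + 3 + 1 + 4 + 7 + 6 + 4 + 7 = 39 weeks.
Conjugate update: add total count to the shape and total exposure to the rate, giving Gamma(236, 55).
Posterior mean = α'/β' = 236/55.

236/55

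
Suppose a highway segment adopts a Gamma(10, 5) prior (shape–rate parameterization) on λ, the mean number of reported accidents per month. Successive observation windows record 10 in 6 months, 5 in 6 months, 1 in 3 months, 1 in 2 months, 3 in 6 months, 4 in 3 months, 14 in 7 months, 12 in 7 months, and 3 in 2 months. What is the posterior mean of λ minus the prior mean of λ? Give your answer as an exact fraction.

-31/47

Total count: 10 + 5 + 1 + 1 + 3 + 4 + 14 + 12 + 3 = 53.
Total exposure: 6 + 6 + 3 + 2 + 6 + 3 + 7 + 7 + 2 = 42 months.
By Gamma–Poisson conjugacy, the posterior is Gamma(α + Σx, β + Σt) = Gamma(10 + 53, 5 + 42) = Gamma(63, 47).
Posterior mean = 63/47 = 63/47; prior mean = 10/5 = 2. Difference = 63/47 − 2 = -31/47.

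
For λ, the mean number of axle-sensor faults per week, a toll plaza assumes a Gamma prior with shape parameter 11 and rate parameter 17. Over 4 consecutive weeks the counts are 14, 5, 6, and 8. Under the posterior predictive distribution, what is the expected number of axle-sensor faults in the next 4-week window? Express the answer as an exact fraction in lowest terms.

176/21

Total count: 14 + 5 + 6 + 8 = 33.
Total exposure: 4 weeks.
Gamma(α, β) with Poisson data over total exposure Σt gives posterior Gamma(α+Σx, β+Σt) = Gamma(44, 21).
Predictive mean over a 4-week window = T·E[λ|data] = 4·44/21 = 176/21.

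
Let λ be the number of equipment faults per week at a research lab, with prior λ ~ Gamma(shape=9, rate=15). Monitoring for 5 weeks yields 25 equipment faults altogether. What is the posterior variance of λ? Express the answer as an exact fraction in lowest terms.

Total count 25 over total exposure 5 weeks.
Posterior: α' = 9 + 25 = 34, β' = 15 + 5 = 20.
Posterior variance = α'/β'² = 34/400 = 17/200.

17/200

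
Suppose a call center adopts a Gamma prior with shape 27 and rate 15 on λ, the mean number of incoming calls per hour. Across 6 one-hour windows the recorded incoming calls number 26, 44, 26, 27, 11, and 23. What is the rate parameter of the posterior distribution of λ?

21

Total count: 26 + 44 + 26 + 27 + 11 + 23 = 157.
Total exposure: 6 hours.
The Gamma prior is conjugate for the Poisson rate, so λ | data ~ Gamma(27+157, 15+6) = Gamma(184, 21).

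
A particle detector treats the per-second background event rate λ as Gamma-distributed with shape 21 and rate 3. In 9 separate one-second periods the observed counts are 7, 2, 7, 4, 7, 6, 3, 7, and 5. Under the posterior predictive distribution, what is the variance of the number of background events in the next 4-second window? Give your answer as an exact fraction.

92/3

Total count: 7 + 2 + 7 + 4 + 7 + 6 + 3 + 7 + 5 = 48.
Total exposure: 9 seconds.
The Gamma prior is conjugate for the Poisson rate, so λ | data ~ Gamma(21+48, 3+9) = Gamma(69, 12).
The posterior predictive for a window of length T is Negative Binomial with variance T·α'·(β'+T)/β'² = 4·69·16/144 = 92/3.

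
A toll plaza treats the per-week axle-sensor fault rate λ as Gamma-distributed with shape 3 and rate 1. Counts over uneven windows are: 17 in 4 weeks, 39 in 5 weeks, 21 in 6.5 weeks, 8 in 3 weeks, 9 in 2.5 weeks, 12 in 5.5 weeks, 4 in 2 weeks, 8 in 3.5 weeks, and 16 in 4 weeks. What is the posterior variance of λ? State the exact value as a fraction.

Total count: 17 + 39 + 21 + 8 + 9 + 12 + 4 + 8 + 16 = 134.
Total exposure: 4 + 5 + 6.5 + 3 + 2.5 + 5.5 + 2 + 3.5 + 4 = 36 weeks.
By Gamma–Poisson conjugacy, the posterior is Gamma(α + Σx, β + Σt) = Gamma(3 + 134, 1 + 36) = Gamma(137, 37).
Posterior variance = α'/β'² = 137/1369.

137/1369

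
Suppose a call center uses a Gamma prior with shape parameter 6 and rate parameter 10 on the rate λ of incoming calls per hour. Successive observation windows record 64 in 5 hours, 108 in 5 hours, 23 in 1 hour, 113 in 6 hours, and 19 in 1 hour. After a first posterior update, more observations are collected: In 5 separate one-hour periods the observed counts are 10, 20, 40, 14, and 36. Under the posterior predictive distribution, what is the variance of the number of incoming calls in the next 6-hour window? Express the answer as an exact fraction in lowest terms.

11778/121

Total count: 64 + 108 + 23 + 113 + 19 = 327.
Total exposure: 5 + 5 + 1 + 6 + 1 = 18 hours.
After the first batch: Gamma(6 + 327, 10 + 18) = Gamma(333, 28).
Total count: 10 + 20 + 40 + 14 + 36 = 120.
Total exposure: 5 hours.
After the second batch: Gamma(333 + 120, 28 + 5) = Gamma(453, 33).
The posterior predictive for a window of length T is Negative Binomial with variance T·α'·(β'+T)/β'² = 6·453·39/1089 = 11778/121.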